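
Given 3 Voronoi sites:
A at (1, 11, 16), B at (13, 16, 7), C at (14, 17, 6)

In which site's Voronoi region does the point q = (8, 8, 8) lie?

B

Compare squared distances (the ordering matches that of the actual distances):
|qA|² = (8−1)² + (8−11)² + (8−16)² = 49 + 9 + 64 = 122
|qB|² = (8−13)² + (8−16)² + (8−7)² = 25 + 64 + 1 = 90
|qC|² = (8−14)² + (8−17)² + (8−6)² = 36 + 81 + 4 = 121
The smallest is to B, so q lies in the Voronoi region of B.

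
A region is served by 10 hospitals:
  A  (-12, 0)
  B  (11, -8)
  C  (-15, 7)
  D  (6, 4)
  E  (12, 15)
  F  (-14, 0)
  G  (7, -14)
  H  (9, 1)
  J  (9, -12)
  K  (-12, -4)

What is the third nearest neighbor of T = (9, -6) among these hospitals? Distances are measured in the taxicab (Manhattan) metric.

d(T,A) = |9−(-12)| + |-6−0| = 21 + 6 = 27
d(T,B) = |9−11| + |-6−(-8)| = 2 + 2 = 4
d(T,C) = |9−(-15)| + |-6−7| = 24 + 13 = 37
d(T,D) = |9−6| + |-6−4| = 3 + 10 = 13
d(T,E) = |9−12| + |-6−15| = 3 + 21 = 24
d(T,F) = |9−(-14)| + |-6−0| = 23 + 6 = 29
d(T,G) = |9−7| + |-6−(-14)| = 2 + 8 = 10
d(T,H) = |9−9| + |-6−1| = 0 + 7 = 7
d(T,J) = |9−9| + |-6−(-12)| = 0 + 6 = 6
d(T,K) = |9−(-12)| + |-6−(-4)| = 21 + 2 = 23
Sorted ascending: B, J, H, G, … — the third-nearest is H.

H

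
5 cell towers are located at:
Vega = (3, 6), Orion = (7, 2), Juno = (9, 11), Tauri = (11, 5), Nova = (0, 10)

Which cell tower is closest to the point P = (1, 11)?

Since √ is increasing, it suffices to compare squared distances:
d²(P, Vega) = 4 + 25 = 29
d²(P, Orion) = 36 + 81 = 117
d²(P, Juno) = 64 + 0 = 64
d²(P, Tauri) = 100 + 36 = 136
d²(P, Nova) = 1 + 1 = 2
The smallest is to Nova, so P lies in the Voronoi region of Nova.

Nova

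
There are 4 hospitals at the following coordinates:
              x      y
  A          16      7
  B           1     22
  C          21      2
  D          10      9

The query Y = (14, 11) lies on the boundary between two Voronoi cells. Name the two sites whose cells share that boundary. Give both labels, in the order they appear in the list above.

Squared distances from Y to each site:
|YA|² = (14−16)² + (11−7)² = 4 + 16 = 20
|YB|² = (14−1)² + (11−22)² = 169 + 121 = 290
|YC|² = (14−21)² + (11−2)² = 49 + 81 = 130
|YD|² = (14−10)² + (11−9)² = 16 + 4 = 20
Y is equidistant from A and D (both at squared distance 20), and every other site is strictly farther — so Y lies on the A–D Voronoi edge.

A and D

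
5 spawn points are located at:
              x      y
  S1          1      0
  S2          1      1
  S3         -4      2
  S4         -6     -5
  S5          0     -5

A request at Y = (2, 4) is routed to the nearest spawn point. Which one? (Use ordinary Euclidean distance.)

Compare squared distances (the ordering matches that of the actual distances):
|YS1|² = (2−1)² + (4−0)² = 1 + 16 = 17
|YS2|² = (2−1)² + (4−1)² = 1 + 9 = 10
|YS3|² = (2−(-4))² + (4−2)² = 36 + 4 = 40
|YS4|² = (2−(-6))² + (4−(-5))² = 64 + 81 = 145
|YS5|² = (2−0)² + (4−(-5))² = 4 + 81 = 85
S2 is nearest.

S2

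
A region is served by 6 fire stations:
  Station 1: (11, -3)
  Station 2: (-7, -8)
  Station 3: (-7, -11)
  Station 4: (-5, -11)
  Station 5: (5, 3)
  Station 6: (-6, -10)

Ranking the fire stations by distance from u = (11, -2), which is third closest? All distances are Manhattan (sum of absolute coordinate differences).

Station 2

d(u, Station 1) = |11−11| + |-2−(-3)| = 0 + 1 = 1
d(u, Station 2) = |11−(-7)| + |-2−(-8)| = 18 + 6 = 24
d(u, Station 3) = |11−(-7)| + |-2−(-11)| = 18 + 9 = 27
d(u, Station 4) = |11−(-5)| + |-2−(-11)| = 16 + 9 = 25
d(u, Station 5) = |11−5| + |-2−3| = 6 + 5 = 11
d(u, Station 6) = |11−(-6)| + |-2−(-10)| = 17 + 8 = 25
Sorted ascending: Station 1, Station 5, Station 2, Station 4, … — the third-nearest is Station 2.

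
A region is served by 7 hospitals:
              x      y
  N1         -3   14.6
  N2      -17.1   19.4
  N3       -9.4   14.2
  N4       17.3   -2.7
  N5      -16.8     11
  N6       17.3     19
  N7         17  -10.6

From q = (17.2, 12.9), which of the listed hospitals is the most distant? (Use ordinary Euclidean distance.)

N2

Compare squared distances (the ordering matches that of the actual distances):
|qN1|² = (17.2−(-3))² + (12.9−14.6)² = 408.04 + 2.89 = 410.93
|qN2|² = (17.2−(-17.1))² + (12.9−19.4)² = 1176.49 + 42.25 = 1218.74
|qN3|² = (17.2−(-9.4))² + (12.9−14.2)² = 707.56 + 1.69 = 709.25
|qN4|² = (17.2−17.3)² + (12.9−(-2.7))² = 0.01 + 243.36 = 243.37
|qN5|² = (17.2−(-16.8))² + (12.9−11)² = 1156 + 3.61 = 1159.61
|qN6|² = (17.2−17.3)² + (12.9−19)² = 0.01 + 37.21 = 37.22
|qN7|² = (17.2−17)² + (12.9−(-10.6))² = 0.04 + 552.25 = 552.29
The largest is to N2.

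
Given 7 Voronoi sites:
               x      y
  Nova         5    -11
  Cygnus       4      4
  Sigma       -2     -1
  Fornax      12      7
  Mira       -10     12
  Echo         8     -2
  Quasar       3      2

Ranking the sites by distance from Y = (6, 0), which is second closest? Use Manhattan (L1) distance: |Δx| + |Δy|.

d(Y, Nova) = |6−5| + |0−(-11)| = 1 + 11 = 12
d(Y, Cygnus) = |6−4| + |0−4| = 2 + 4 = 6
d(Y, Sigma) = |6−(-2)| + |0−(-1)| = 8 + 1 = 9
d(Y, Fornax) = |6−12| + |0−7| = 6 + 7 = 13
d(Y, Mira) = |6−(-10)| + |0−12| = 16 + 12 = 28
d(Y, Echo) = |6−8| + |0−(-2)| = 2 + 2 = 4
d(Y, Quasar) = |6−3| + |0−2| = 3 + 2 = 5
Sorted ascending: Echo, Quasar, Cygnus, … — the second-nearest is Quasar.

Quasar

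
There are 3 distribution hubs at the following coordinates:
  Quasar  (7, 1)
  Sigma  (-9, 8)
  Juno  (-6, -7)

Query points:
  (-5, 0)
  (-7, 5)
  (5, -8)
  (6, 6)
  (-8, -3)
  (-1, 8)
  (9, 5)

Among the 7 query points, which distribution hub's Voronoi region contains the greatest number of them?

(-5, 0) — d² to each: Quasar:145, Sigma:80, Juno:50 → nearest is Juno
(-7, 5) — d² to each: Quasar:212, Sigma:13, Juno:145 → nearest is Sigma
(5, -8) — d² to each: Quasar:85, Sigma:452, Juno:122 → nearest is Quasar
(6, 6) — d² to each: Quasar:26, Sigma:229, Juno:313 → nearest is Quasar
(-8, -3) — d² to each: Quasar:241, Sigma:122, Juno:20 → nearest is Juno
(-1, 8) — d² to each: Quasar:113, Sigma:64, Juno:250 → nearest is Sigma
(9, 5) — d² to each: Quasar:20, Sigma:333, Juno:369 → nearest is Quasar
Tally — Quasar:3, Sigma:2, Juno:2. Quasar captures the most (3).

Quasar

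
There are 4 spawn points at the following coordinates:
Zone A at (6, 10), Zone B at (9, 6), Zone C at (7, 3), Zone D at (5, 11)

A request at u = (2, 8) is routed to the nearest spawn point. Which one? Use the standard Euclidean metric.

Zone D

Squared Euclidean distances:
d²(u, Zone A) = (2−6)² + (8−10)² = 16 + 4 = 20
d²(u, Zone B) = (2−9)² + (8−6)² = 49 + 4 = 53
d²(u, Zone C) = (2−7)² + (8−3)² = 25 + 25 = 50
d²(u, Zone D) = (2−5)² + (8−11)² = 9 + 9 = 18
Minimum is at Zone D.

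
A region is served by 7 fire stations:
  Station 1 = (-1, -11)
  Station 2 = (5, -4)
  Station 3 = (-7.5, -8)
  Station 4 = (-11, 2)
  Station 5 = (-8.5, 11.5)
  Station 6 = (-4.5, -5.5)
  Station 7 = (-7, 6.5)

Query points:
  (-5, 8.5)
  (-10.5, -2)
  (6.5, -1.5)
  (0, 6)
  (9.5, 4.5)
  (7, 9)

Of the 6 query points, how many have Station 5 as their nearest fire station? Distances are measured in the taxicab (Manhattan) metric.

(-5, 8.5) — d to each: Station 1:23.5, Station 2:22.5, Station 3:19, Station 4:12.5, Station 5:6.5, Station 6:14.5, Station 7:4 → nearest is Station 7
(-10.5, -2) — d to each: Station 1:18.5, Station 2:17.5, Station 3:9, Station 4:4.5, Station 5:15.5, Station 6:9.5, Station 7:12 → nearest is Station 4
(6.5, -1.5) — d to each: Station 1:17, Station 2:4, Station 3:20.5, Station 4:21, Station 5:28, Station 6:15, Station 7:21.5 → nearest is Station 2
(0, 6) — d to each: Station 1:18, Station 2:15, Station 3:21.5, Station 4:15, Station 5:14, Station 6:16, Station 7:7.5 → nearest is Station 7
(9.5, 4.5) — d to each: Station 1:26, Station 2:13, Station 3:29.5, Station 4:23, Station 5:25, Station 6:24, Station 7:18.5 → nearest is Station 2
(7, 9) — d to each: Station 1:28, Station 2:15, Station 3:31.5, Station 4:25, Station 5:18, Station 6:26, Station 7:16.5 → nearest is Station 2
0 of the 6 points have Station 5 as nearest.

0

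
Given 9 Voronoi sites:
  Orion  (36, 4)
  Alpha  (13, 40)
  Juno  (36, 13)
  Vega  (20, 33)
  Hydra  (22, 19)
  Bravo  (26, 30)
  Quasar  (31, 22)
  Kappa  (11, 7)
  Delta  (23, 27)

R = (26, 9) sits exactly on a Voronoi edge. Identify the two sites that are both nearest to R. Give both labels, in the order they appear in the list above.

Squared distances from R to each site:
d²(R, Orion) = (26−36)² + (9−4)² = 100 + 25 = 125
d²(R, Alpha) = (26−13)² + (9−40)² = 169 + 961 = 1130
d²(R, Juno) = (26−36)² + (9−13)² = 100 + 16 = 116
d²(R, Vega) = (26−20)² + (9−33)² = 36 + 576 = 612
d²(R, Hydra) = (26−22)² + (9−19)² = 16 + 100 = 116
d²(R, Bravo) = (26−26)² + (9−30)² = 0 + 441 = 441
d²(R, Quasar) = (26−31)² + (9−22)² = 25 + 169 = 194
d²(R, Kappa) = (26−11)² + (9−7)² = 225 + 4 = 229
d²(R, Delta) = (26−23)² + (9−27)² = 9 + 324 = 333
R is equidistant from Juno and Hydra (both at squared distance 116), and every other site is strictly farther — so R lies on the Juno–Hydra Voronoi edge.

Juno and Hydra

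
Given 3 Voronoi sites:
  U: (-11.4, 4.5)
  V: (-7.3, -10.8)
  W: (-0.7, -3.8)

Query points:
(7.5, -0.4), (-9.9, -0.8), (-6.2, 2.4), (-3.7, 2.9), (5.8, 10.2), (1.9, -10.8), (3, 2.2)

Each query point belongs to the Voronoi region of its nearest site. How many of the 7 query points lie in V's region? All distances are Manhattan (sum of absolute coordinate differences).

(7.5, -0.4) — d to each: U:23.8, V:25.2, W:11.6 → nearest is W
(-9.9, -0.8) — d to each: U:6.8, V:12.6, W:12.2 → nearest is U
(-6.2, 2.4) — d to each: U:7.3, V:14.3, W:11.7 → nearest is U
(-3.7, 2.9) — d to each: U:9.3, V:17.3, W:9.7 → nearest is U
(5.8, 10.2) — d to each: U:22.9, V:34.1, W:20.5 → nearest is W
(1.9, -10.8) — d to each: U:28.6, V:9.2, W:9.6 → nearest is V
(3, 2.2) — d to each: U:16.7, V:23.3, W:9.7 → nearest is W
1 of the 7 points has V as nearest.

1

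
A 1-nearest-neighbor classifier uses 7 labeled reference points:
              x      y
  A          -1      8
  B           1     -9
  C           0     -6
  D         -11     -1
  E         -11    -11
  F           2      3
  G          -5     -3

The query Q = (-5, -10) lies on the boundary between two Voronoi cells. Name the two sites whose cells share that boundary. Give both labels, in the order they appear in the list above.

Squared distances from Q to each site:
|QA|² = (-5−(-1))² + (-10−8)² = 16 + 324 = 340
|QB|² = (-5−1)² + (-10−(-9))² = 36 + 1 = 37
|QC|² = (-5−0)² + (-10−(-6))² = 25 + 16 = 41
|QD|² = (-5−(-11))² + (-10−(-1))² = 36 + 81 = 117
|QE|² = (-5−(-11))² + (-10−(-11))² = 36 + 1 = 37
|QF|² = (-5−2)² + (-10−3)² = 49 + 169 = 218
|QG|² = (-5−(-5))² + (-10−(-3))² = 0 + 49 = 49
Q is equidistant from B and E (both at squared distance 37), and every other site is strictly farther — so Q lies on the B–E Voronoi edge.

B and E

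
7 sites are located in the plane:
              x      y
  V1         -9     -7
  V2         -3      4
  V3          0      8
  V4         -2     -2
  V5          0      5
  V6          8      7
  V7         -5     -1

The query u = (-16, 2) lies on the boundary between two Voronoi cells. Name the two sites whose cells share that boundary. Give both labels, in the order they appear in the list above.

V1 and V7

Squared distances from u to each site:
|uV1|² = (-16−(-9))² + (2−(-7))² = 49 + 81 = 130
|uV2|² = (-16−(-3))² + (2−4)² = 169 + 4 = 173
|uV3|² = (-16−0)² + (2−8)² = 256 + 36 = 292
|uV4|² = (-16−(-2))² + (2−(-2))² = 196 + 16 = 212
|uV5|² = (-16−0)² + (2−5)² = 256 + 9 = 265
|uV6|² = (-16−8)² + (2−7)² = 576 + 25 = 601
|uV7|² = (-16−(-5))² + (2−(-1))² = 121 + 9 = 130
u is equidistant from V1 and V7 (both at squared distance 130), and every other site is strictly farther — so u lies on the V1–V7 Voronoi edge.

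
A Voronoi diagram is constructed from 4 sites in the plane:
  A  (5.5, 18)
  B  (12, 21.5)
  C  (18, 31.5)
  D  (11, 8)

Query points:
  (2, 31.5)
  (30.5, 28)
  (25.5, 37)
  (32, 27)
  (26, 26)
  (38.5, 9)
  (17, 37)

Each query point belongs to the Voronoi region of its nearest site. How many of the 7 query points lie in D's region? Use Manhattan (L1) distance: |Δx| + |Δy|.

(2, 31.5) — d to each: A:17, B:20, C:16, D:32.5 → nearest is C
(30.5, 28) — d to each: A:35, B:25, C:16, D:39.5 → nearest is C
(25.5, 37) — d to each: A:39, B:29, C:13, D:43.5 → nearest is C
(32, 27) — d to each: A:35.5, B:25.5, C:18.5, D:40 → nearest is C
(26, 26) — d to each: A:28.5, B:18.5, C:13.5, D:33 → nearest is C
(38.5, 9) — d to each: A:42, B:39, C:43, D:28.5 → nearest is D
(17, 37) — d to each: A:30.5, B:20.5, C:6.5, D:35 → nearest is C
1 of the 7 points has D as nearest.

1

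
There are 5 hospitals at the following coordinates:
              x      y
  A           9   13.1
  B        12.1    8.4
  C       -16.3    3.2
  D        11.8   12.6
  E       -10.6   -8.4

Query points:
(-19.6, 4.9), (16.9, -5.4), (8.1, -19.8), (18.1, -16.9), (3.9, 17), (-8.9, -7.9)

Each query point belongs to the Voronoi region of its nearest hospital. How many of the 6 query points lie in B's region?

2

(-19.6, 4.9) — d² to each: A:885.2, B:1017.14, C:13.78, D:1045.25, E:257.89 → nearest is C
(16.9, -5.4) — d² to each: A:404.66, B:213.48, C:1176.2, D:350.01, E:765.25 → nearest is B
(8.1, -19.8) — d² to each: A:1083.22, B:811.24, C:1124.36, D:1063.45, E:479.65 → nearest is E
(18.1, -16.9) — d² to each: A:982.81, B:676.09, C:1587.37, D:909.94, E:895.94 → nearest is B
(3.9, 17) — d² to each: A:41.22, B:141.2, C:598.48, D:81.77, E:855.41 → nearest is A
(-8.9, -7.9) — d² to each: A:761.41, B:706.69, C:177.97, D:848.74, E:3.14 → nearest is E
2 of the 6 points have B as nearest.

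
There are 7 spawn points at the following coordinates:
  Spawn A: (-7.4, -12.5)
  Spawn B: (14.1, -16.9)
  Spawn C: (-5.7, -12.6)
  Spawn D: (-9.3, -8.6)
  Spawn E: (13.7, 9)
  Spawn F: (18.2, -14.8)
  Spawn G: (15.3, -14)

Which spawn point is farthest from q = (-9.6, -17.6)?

Since √ is increasing, it suffices to compare squared distances:
d²(q, Spawn A) = (-9.6−(-7.4))² + (-17.6−(-12.5))² = 4.84 + 26.01 = 30.85
d²(q, Spawn B) = (-9.6−14.1)² + (-17.6−(-16.9))² = 561.69 + 0.49 = 562.18
d²(q, Spawn C) = (-9.6−(-5.7))² + (-17.6−(-12.6))² = 15.21 + 25 = 40.21
d²(q, Spawn D) = (-9.6−(-9.3))² + (-17.6−(-8.6))² = 0.09 + 81 = 81.09
d²(q, Spawn E) = (-9.6−13.7)² + (-17.6−9)² = 542.89 + 707.56 = 1250.45
d²(q, Spawn F) = (-9.6−18.2)² + (-17.6−(-14.8))² = 772.84 + 7.84 = 780.68
d²(q, Spawn G) = (-9.6−15.3)² + (-17.6−(-14))² = 620.01 + 12.96 = 632.97
The largest is to Spawn E.

Spawn E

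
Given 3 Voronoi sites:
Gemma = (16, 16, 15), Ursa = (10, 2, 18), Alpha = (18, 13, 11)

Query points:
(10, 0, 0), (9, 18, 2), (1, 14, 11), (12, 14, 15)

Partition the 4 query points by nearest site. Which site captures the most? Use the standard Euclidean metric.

(10, 0, 0) — d² to each: Gemma:517, Ursa:328, Alpha:354 → nearest is Ursa
(9, 18, 2) — d² to each: Gemma:222, Ursa:513, Alpha:187 → nearest is Alpha
(1, 14, 11) — d² to each: Gemma:245, Ursa:274, Alpha:290 → nearest is Gemma
(12, 14, 15) — d² to each: Gemma:20, Ursa:157, Alpha:53 → nearest is Gemma
Tally — Gemma:2, Ursa:1, Alpha:1. Gemma captures the most (2).

Gemma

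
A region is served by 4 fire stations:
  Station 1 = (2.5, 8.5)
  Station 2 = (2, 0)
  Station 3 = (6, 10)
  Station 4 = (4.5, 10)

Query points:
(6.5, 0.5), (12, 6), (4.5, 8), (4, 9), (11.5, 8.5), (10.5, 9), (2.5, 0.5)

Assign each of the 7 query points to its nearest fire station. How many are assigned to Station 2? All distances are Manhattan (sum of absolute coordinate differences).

(6.5, 0.5) — d to each: Station 1:12, Station 2:5, Station 3:10, Station 4:11.5 → nearest is Station 2
(12, 6) — d to each: Station 1:12, Station 2:16, Station 3:10, Station 4:11.5 → nearest is Station 3
(4.5, 8) — d to each: Station 1:2.5, Station 2:10.5, Station 3:3.5, Station 4:2 → nearest is Station 4
(4, 9) — d to each: Station 1:2, Station 2:11, Station 3:3, Station 4:1.5 → nearest is Station 4
(11.5, 8.5) — d to each: Station 1:9, Station 2:18, Station 3:7, Station 4:8.5 → nearest is Station 3
(10.5, 9) — d to each: Station 1:8.5, Station 2:17.5, Station 3:5.5, Station 4:7 → nearest is Station 3
(2.5, 0.5) — d to each: Station 1:8, Station 2:1, Station 3:13, Station 4:11.5 → nearest is Station 2
2 of the 7 points have Station 2 as nearest.

2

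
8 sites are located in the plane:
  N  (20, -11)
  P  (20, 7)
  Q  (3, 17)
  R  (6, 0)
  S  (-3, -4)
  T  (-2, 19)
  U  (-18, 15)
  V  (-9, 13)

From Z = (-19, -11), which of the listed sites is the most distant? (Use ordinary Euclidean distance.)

Compare squared distances (the ordering matches that of the actual distances):
|ZN|² = 1521 + 0 = 1521
|ZP|² = 1521 + 324 = 1845
|ZQ|² = 484 + 784 = 1268
|ZR|² = 625 + 121 = 746
|ZS|² = 256 + 49 = 305
|ZT|² = 289 + 900 = 1189
|ZU|² = 1 + 676 = 677
|ZV|² = 100 + 576 = 676
The largest is to P.

P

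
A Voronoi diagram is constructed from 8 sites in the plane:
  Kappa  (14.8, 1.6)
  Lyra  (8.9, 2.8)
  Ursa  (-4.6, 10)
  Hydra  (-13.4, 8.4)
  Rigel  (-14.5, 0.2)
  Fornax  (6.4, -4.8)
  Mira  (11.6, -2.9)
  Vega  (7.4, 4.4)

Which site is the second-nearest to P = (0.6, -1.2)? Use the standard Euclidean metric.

Since √ is increasing, it suffices to compare squared distances:
d²(P, Kappa) = (0.6−14.8)² + (-1.2−1.6)² = 201.64 + 7.84 = 209.48
d²(P, Lyra) = (0.6−8.9)² + (-1.2−2.8)² = 68.89 + 16 = 84.89
d²(P, Ursa) = (0.6−(-4.6))² + (-1.2−10)² = 27.04 + 125.44 = 152.48
d²(P, Hydra) = (0.6−(-13.4))² + (-1.2−8.4)² = 196 + 92.16 = 288.16
d²(P, Rigel) = (0.6−(-14.5))² + (-1.2−0.2)² = 228.01 + 1.96 = 229.97
d²(P, Fornax) = (0.6−6.4)² + (-1.2−(-4.8))² = 33.64 + 12.96 = 46.6
d²(P, Mira) = (0.6−11.6)² + (-1.2−(-2.9))² = 121 + 2.89 = 123.89
d²(P, Vega) = (0.6−7.4)² + (-1.2−4.4)² = 46.24 + 31.36 = 77.6
Sorted ascending: Fornax, Vega, Lyra, … — the second-nearest is Vega.

Vega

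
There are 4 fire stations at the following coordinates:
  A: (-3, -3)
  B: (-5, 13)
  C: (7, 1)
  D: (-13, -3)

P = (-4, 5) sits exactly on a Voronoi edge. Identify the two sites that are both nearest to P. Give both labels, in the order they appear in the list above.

Squared distances from P to each site:
|PA|² = (-4−(-3))² + (5−(-3))² = 1 + 64 = 65
|PB|² = (-4−(-5))² + (5−13)² = 1 + 64 = 65
|PC|² = (-4−7)² + (5−1)² = 121 + 16 = 137
|PD|² = (-4−(-13))² + (5−(-3))² = 81 + 64 = 145
P is equidistant from A and B (both at squared distance 65), and every other site is strictly farther — so P lies on the A–B Voronoi edge.

A and B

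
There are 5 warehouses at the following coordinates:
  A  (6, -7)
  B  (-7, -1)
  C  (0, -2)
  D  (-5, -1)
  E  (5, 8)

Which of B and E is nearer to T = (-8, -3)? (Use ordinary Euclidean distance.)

B

Compare squared distances:
|TB|² = (-8−(-7))² + (-3−(-1))² = 1 + 4 = 5
|TE|² = (-8−5)² + (-3−8)² = 169 + 121 = 290
5 < 290, so B is closer.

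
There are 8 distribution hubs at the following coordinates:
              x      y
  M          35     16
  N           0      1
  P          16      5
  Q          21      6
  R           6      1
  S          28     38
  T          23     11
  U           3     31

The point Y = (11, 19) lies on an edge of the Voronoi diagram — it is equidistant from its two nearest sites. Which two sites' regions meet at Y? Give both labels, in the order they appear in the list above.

T and U

Squared distances from Y to each site:
|YM|² = (11−35)² + (19−16)² = 576 + 9 = 585
|YN|² = (11−0)² + (19−1)² = 121 + 324 = 445
|YP|² = (11−16)² + (19−5)² = 25 + 196 = 221
|YQ|² = (11−21)² + (19−6)² = 100 + 169 = 269
|YR|² = (11−6)² + (19−1)² = 25 + 324 = 349
|YS|² = (11−28)² + (19−38)² = 289 + 361 = 650
|YT|² = (11−23)² + (19−11)² = 144 + 64 = 208
|YU|² = (11−3)² + (19−31)² = 64 + 144 = 208
Y is equidistant from T and U (both at squared distance 208), and every other site is strictly farther — so Y lies on the T–U Voronoi edge.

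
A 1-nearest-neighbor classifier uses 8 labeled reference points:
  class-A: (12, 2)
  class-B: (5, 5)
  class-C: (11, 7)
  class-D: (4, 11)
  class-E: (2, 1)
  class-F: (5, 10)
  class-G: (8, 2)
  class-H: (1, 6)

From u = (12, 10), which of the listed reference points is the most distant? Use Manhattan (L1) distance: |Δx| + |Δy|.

d(u, class-A) = |12−12| + |10−2| = 0 + 8 = 8
d(u, class-B) = |12−5| + |10−5| = 7 + 5 = 12
d(u, class-C) = |12−11| + |10−7| = 1 + 3 = 4
d(u, class-D) = |12−4| + |10−11| = 8 + 1 = 9
d(u, class-E) = |12−2| + |10−1| = 10 + 9 = 19
d(u, class-F) = |12−5| + |10−10| = 7 + 0 = 7
d(u, class-G) = |12−8| + |10−2| = 4 + 8 = 12
d(u, class-H) = |12−1| + |10−6| = 11 + 4 = 15
The largest is to class-E.

class-E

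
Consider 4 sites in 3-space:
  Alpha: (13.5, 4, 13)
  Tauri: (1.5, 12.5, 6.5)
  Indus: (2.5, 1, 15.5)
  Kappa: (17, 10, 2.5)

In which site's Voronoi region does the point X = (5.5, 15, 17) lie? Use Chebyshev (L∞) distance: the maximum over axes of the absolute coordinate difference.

Tauri

d(X, Alpha) = max(8, 11, 4) = 11
d(X, Tauri) = max(4, 2.5, 10.5) = 10.5
d(X, Indus) = max(3, 14, 1.5) = 14
d(X, Kappa) = max(11.5, 5, 14.5) = 14.5
Tauri is nearest.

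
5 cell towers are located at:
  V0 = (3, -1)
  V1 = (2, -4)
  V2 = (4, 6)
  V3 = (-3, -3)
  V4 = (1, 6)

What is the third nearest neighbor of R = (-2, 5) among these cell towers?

V0

Squared Euclidean distances:
|RV0|² = 25 + 36 = 61
|RV1|² = 16 + 81 = 97
|RV2|² = 36 + 1 = 37
|RV3|² = 1 + 64 = 65
|RV4|² = 9 + 1 = 10
Sorted ascending: V4, V2, V0, V3, … — the third-nearest is V0.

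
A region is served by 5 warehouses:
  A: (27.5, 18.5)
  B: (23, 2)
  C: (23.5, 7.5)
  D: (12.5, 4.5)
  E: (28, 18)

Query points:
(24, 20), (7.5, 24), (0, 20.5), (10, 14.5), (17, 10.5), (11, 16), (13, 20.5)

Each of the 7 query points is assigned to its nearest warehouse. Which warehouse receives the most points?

D

(24, 20) — d² to each: A:14.5, B:325, C:156.5, D:372.5, E:20 → nearest is A
(7.5, 24) — d² to each: A:430.25, B:724.25, C:528.25, D:405.25, E:456.25 → nearest is D
(0, 20.5) — d² to each: A:760.25, B:871.25, C:721.25, D:412.25, E:790.25 → nearest is D
(10, 14.5) — d² to each: A:322.25, B:325.25, C:231.25, D:106.25, E:336.25 → nearest is D
(17, 10.5) — d² to each: A:174.25, B:108.25, C:51.25, D:56.25, E:177.25 → nearest is C
(11, 16) — d² to each: A:278.5, B:340, C:228.5, D:134.5, E:293 → nearest is D
(13, 20.5) — d² to each: A:214.25, B:442.25, C:279.25, D:256.25, E:231.25 → nearest is A
Tally — A:2, C:1, D:4. D captures the most (4).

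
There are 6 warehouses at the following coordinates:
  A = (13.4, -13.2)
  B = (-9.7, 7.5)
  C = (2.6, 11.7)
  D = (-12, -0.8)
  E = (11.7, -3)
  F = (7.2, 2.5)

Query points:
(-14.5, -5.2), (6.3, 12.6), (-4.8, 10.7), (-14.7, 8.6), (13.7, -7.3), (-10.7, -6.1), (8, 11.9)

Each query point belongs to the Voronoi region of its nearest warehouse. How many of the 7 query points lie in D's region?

2

(-14.5, -5.2) — d² to each: A:842.41, B:184.33, C:578.02, D:25.61, E:691.28, F:530.18 → nearest is D
(6.3, 12.6) — d² to each: A:716.05, B:282.01, C:14.5, D:514.45, E:272.52, F:102.82 → nearest is C
(-4.8, 10.7) — d² to each: A:902.45, B:34.25, C:55.76, D:184.09, E:459.94, F:211.24 → nearest is B
(-14.7, 8.6) — d² to each: A:1264.85, B:26.21, C:308.9, D:95.65, E:831.52, F:516.82 → nearest is B
(13.7, -7.3) — d² to each: A:34.9, B:766.6, C:484.21, D:702.74, E:22.49, F:138.29 → nearest is E
(-10.7, -6.1) — d² to each: A:631.22, B:185.96, C:493.73, D:29.78, E:511.37, F:394.37 → nearest is D
(8, 11.9) — d² to each: A:659.17, B:332.65, C:29.2, D:561.29, E:235.7, F:89 → nearest is C
2 of the 7 points have D as nearest.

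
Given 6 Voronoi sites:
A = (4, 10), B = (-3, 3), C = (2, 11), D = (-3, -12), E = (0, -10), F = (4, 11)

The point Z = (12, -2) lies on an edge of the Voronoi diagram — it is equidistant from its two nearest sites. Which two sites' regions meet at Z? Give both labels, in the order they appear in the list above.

Squared distances from Z to each site:
|ZA|² = (12−4)² + (-2−10)² = 64 + 144 = 208
|ZB|² = (12−(-3))² + (-2−3)² = 225 + 25 = 250
|ZC|² = (12−2)² + (-2−11)² = 100 + 169 = 269
|ZD|² = (12−(-3))² + (-2−(-12))² = 225 + 100 = 325
|ZE|² = (12−0)² + (-2−(-10))² = 144 + 64 = 208
|ZF|² = (12−4)² + (-2−11)² = 64 + 169 = 233
Z is equidistant from A and E (both at squared distance 208), and every other site is strictly farther — so Z lies on the A–E Voronoi edge.

A and E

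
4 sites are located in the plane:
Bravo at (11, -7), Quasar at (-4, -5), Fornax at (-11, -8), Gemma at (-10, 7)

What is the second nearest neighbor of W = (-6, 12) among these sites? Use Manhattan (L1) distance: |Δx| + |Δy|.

Quasar

d(W, Bravo) = |-6−11| + |12−(-7)| = 17 + 19 = 36
d(W, Quasar) = |-6−(-4)| + |12−(-5)| = 2 + 17 = 19
d(W, Fornax) = |-6−(-11)| + |12−(-8)| = 5 + 20 = 25
d(W, Gemma) = |-6−(-10)| + |12−7| = 4 + 5 = 9
Sorted ascending: Gemma, Quasar, Fornax, … — the second-nearest is Quasar.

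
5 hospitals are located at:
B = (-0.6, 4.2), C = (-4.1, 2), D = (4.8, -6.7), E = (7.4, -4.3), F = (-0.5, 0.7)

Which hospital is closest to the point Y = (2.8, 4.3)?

B

Compare squared distances (the ordering matches that of the actual distances):
|YB|² = (2.8−(-0.6))² + (4.3−4.2)² = 11.56 + 0.01 = 11.57
|YC|² = (2.8−(-4.1))² + (4.3−2)² = 47.61 + 5.29 = 52.9
|YD|² = (2.8−4.8)² + (4.3−(-6.7))² = 4 + 121 = 125
|YE|² = (2.8−7.4)² + (4.3−(-4.3))² = 21.16 + 73.96 = 95.12
|YF|² = (2.8−(-0.5))² + (4.3−0.7)² = 10.89 + 12.96 = 23.85
Minimum is at B.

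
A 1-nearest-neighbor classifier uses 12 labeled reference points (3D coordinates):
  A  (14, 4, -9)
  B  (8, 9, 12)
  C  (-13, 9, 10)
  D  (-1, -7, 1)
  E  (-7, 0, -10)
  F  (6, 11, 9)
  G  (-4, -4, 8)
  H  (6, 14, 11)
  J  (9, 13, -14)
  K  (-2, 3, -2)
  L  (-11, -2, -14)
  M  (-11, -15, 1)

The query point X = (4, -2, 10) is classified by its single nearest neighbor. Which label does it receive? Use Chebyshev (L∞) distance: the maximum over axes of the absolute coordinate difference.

d(X,A) = max(10, 6, 19) = 19
d(X,B) = max(4, 11, 2) = 11
d(X,C) = max(17, 11, 0) = 17
d(X,D) = max(5, 5, 9) = 9
d(X,E) = max(11, 2, 20) = 20
d(X,F) = max(2, 13, 1) = 13
d(X,G) = max(8, 2, 2) = 8
d(X,H) = max(2, 16, 1) = 16
d(X,J) = max(5, 15, 24) = 24
d(X,K) = max(6, 5, 12) = 12
d(X,L) = max(15, 0, 24) = 24
d(X,M) = max(15, 13, 9) = 15
The smallest is to G, so X lies in the Voronoi region of G.

G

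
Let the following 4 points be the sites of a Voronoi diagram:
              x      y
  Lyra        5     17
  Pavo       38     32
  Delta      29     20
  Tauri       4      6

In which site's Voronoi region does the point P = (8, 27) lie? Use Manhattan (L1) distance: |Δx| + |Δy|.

d(P, Lyra) = |8−5| + |27−17| = 3 + 10 = 13
d(P, Pavo) = |8−38| + |27−32| = 30 + 5 = 35
d(P, Delta) = |8−29| + |27−20| = 21 + 7 = 28
d(P, Tauri) = |8−4| + |27−6| = 4 + 21 = 25
The smallest is to Lyra, so P lies in the Voronoi region of Lyra.

Lyra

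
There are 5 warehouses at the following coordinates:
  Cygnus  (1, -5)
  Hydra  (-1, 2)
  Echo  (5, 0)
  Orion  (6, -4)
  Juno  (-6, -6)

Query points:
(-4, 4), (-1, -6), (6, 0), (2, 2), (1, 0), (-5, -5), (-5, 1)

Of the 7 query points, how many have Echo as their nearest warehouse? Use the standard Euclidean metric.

(-4, 4) — d² to each: Cygnus:106, Hydra:13, Echo:97, Orion:164, Juno:104 → nearest is Hydra
(-1, -6) — d² to each: Cygnus:5, Hydra:64, Echo:72, Orion:53, Juno:25 → nearest is Cygnus
(6, 0) — d² to each: Cygnus:50, Hydra:53, Echo:1, Orion:16, Juno:180 → nearest is Echo
(2, 2) — d² to each: Cygnus:50, Hydra:9, Echo:13, Orion:52, Juno:128 → nearest is Hydra
(1, 0) — d² to each: Cygnus:25, Hydra:8, Echo:16, Orion:41, Juno:85 → nearest is Hydra
(-5, -5) — d² to each: Cygnus:36, Hydra:65, Echo:125, Orion:122, Juno:2 → nearest is Juno
(-5, 1) — d² to each: Cygnus:72, Hydra:17, Echo:101, Orion:146, Juno:50 → nearest is Hydra
1 of the 7 points has Echo as nearest.

1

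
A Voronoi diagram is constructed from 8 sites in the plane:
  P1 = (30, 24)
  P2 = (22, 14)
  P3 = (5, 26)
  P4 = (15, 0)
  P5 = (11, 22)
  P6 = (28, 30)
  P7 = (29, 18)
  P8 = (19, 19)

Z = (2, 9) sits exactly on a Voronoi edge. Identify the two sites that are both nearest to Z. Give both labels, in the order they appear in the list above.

P4 and P5

Squared distances from Z to each site:
|ZP1|² = 784 + 225 = 1009
|ZP2|² = 400 + 25 = 425
|ZP3|² = 9 + 289 = 298
|ZP4|² = 169 + 81 = 250
|ZP5|² = 81 + 169 = 250
|ZP6|² = 676 + 441 = 1117
|ZP7|² = 729 + 81 = 810
|ZP8|² = 289 + 100 = 389
Z is equidistant from P4 and P5 (both at squared distance 250), and every other site is strictly farther — so Z lies on the P4–P5 Voronoi edge.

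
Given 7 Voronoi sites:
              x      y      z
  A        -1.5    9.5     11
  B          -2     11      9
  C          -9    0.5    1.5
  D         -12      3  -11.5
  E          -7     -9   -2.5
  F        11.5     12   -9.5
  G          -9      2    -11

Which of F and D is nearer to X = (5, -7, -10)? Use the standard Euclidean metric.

D

Compare squared distances:
|XF|² = (5−11.5)² + (-7−12)² + (-10−(-9.5))² = 42.25 + 361 + 0.25 = 403.5
|XD|² = (5−(-12))² + (-7−3)² + (-10−(-11.5))² = 289 + 100 + 2.25 = 391.25
403.5 > 391.25, so D is closer.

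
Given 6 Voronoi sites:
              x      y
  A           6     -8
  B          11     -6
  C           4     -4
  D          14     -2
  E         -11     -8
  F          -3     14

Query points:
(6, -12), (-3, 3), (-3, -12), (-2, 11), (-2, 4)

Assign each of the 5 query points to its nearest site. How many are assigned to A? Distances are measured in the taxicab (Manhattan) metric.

1

(6, -12) — d to each: A:4, B:11, C:10, D:18, E:21, F:35 → nearest is A
(-3, 3) — d to each: A:20, B:23, C:14, D:22, E:19, F:11 → nearest is F
(-3, -12) — d to each: A:13, B:20, C:15, D:27, E:12, F:26 → nearest is E
(-2, 11) — d to each: A:27, B:30, C:21, D:29, E:28, F:4 → nearest is F
(-2, 4) — d to each: A:20, B:23, C:14, D:22, E:21, F:11 → nearest is F
1 of the 5 points has A as nearest.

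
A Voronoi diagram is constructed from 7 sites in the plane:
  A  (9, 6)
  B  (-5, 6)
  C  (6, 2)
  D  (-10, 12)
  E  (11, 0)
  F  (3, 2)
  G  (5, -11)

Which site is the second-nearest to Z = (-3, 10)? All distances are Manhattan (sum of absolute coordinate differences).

d(Z,A) = |-3−9| + |10−6| = 12 + 4 = 16
d(Z,B) = |-3−(-5)| + |10−6| = 2 + 4 = 6
d(Z,C) = |-3−6| + |10−2| = 9 + 8 = 17
d(Z,D) = |-3−(-10)| + |10−12| = 7 + 2 = 9
d(Z,E) = |-3−11| + |10−0| = 14 + 10 = 24
d(Z,F) = |-3−3| + |10−2| = 6 + 8 = 14
d(Z,G) = |-3−5| + |10−(-11)| = 8 + 21 = 29
Sorted ascending: B, D, F, … — the second-nearest is D.

D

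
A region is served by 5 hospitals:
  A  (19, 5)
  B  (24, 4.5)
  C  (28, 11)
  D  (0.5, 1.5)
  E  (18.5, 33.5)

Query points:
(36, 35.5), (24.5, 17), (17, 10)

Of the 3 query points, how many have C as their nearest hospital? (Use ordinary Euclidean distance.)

1

(36, 35.5) — d² to each: A:1219.25, B:1105, C:664.25, D:2416.25, E:310.25 → nearest is E
(24.5, 17) — d² to each: A:174.25, B:156.5, C:48.25, D:816.25, E:308.25 → nearest is C
(17, 10) — d² to each: A:29, B:79.25, C:122, D:344.5, E:554.5 → nearest is A
1 of the 3 points has C as nearest.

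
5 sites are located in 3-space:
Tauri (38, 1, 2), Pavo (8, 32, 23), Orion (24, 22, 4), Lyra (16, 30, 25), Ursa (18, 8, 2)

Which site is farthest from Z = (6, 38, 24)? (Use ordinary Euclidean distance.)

Tauri

Squared Euclidean distances:
d²(Z, Tauri) = 1024 + 1369 + 484 = 2877
d²(Z, Pavo) = 4 + 36 + 1 = 41
d²(Z, Orion) = 324 + 256 + 400 = 980
d²(Z, Lyra) = 100 + 64 + 1 = 165
d²(Z, Ursa) = 144 + 900 + 484 = 1528
The largest is to Tauri.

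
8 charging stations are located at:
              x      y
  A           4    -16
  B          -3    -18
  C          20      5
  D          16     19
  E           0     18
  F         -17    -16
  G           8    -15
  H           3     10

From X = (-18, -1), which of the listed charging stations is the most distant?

Squared Euclidean distances:
|XA|² = (-18−4)² + (-1−(-16))² = 484 + 225 = 709
|XB|² = (-18−(-3))² + (-1−(-18))² = 225 + 289 = 514
|XC|² = (-18−20)² + (-1−5)² = 1444 + 36 = 1480
|XD|² = (-18−16)² + (-1−19)² = 1156 + 400 = 1556
|XE|² = (-18−0)² + (-1−18)² = 324 + 361 = 685
|XF|² = (-18−(-17))² + (-1−(-16))² = 1 + 225 = 226
|XG|² = (-18−8)² + (-1−(-15))² = 676 + 196 = 872
|XH|² = (-18−3)² + (-1−10)² = 441 + 121 = 562
The largest is to D.

D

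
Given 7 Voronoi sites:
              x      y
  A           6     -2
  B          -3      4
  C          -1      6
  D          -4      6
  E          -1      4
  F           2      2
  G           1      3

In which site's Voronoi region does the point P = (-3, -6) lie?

Squared Euclidean distances:
|PA|² = (-3−6)² + (-6−(-2))² = 81 + 16 = 97
|PB|² = (-3−(-3))² + (-6−4)² = 0 + 100 = 100
|PC|² = (-3−(-1))² + (-6−6)² = 4 + 144 = 148
|PD|² = (-3−(-4))² + (-6−6)² = 1 + 144 = 145
|PE|² = (-3−(-1))² + (-6−4)² = 4 + 100 = 104
|PF|² = (-3−2)² + (-6−2)² = 25 + 64 = 89
|PG|² = (-3−1)² + (-6−3)² = 16 + 81 = 97
The smallest is to F, so P lies in the Voronoi region of F.

F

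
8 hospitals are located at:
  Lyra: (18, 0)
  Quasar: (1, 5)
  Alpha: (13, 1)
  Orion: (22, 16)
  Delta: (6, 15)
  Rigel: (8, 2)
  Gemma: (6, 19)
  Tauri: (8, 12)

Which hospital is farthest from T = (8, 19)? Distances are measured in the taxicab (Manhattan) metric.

d(T, Lyra) = 10 + 19 = 29
d(T, Quasar) = 7 + 14 = 21
d(T, Alpha) = 5 + 18 = 23
d(T, Orion) = 14 + 3 = 17
d(T, Delta) = 2 + 4 = 6
d(T, Rigel) = 0 + 17 = 17
d(T, Gemma) = 2 + 0 = 2
d(T, Tauri) = 0 + 7 = 7
The largest is to Lyra.

Lyra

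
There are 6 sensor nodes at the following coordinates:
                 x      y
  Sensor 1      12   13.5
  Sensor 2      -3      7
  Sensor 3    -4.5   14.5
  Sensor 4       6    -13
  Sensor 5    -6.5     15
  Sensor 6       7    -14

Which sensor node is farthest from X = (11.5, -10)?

Sensor 5

Since √ is increasing, it suffices to compare squared distances:
d²(X, Sensor 1) = (11.5−12)² + (-10−13.5)² = 0.25 + 552.25 = 552.5
d²(X, Sensor 2) = (11.5−(-3))² + (-10−7)² = 210.25 + 289 = 499.25
d²(X, Sensor 3) = (11.5−(-4.5))² + (-10−14.5)² = 256 + 600.25 = 856.25
d²(X, Sensor 4) = (11.5−6)² + (-10−(-13))² = 30.25 + 9 = 39.25
d²(X, Sensor 5) = (11.5−(-6.5))² + (-10−15)² = 324 + 625 = 949
d²(X, Sensor 6) = (11.5−7)² + (-10−(-14))² = 20.25 + 16 = 36.25
The largest is to Sensor 5.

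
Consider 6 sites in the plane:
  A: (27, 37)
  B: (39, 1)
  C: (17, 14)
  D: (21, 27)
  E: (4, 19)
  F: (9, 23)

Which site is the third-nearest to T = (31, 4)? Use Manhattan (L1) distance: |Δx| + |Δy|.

d(T,A) = |31−27| + |4−37| = 4 + 33 = 37
d(T,B) = |31−39| + |4−1| = 8 + 3 = 11
d(T,C) = |31−17| + |4−14| = 14 + 10 = 24
d(T,D) = |31−21| + |4−27| = 10 + 23 = 33
d(T,E) = |31−4| + |4−19| = 27 + 15 = 42
d(T,F) = |31−9| + |4−23| = 22 + 19 = 41
Sorted ascending: B, C, D, A, … — the third-nearest is D.

D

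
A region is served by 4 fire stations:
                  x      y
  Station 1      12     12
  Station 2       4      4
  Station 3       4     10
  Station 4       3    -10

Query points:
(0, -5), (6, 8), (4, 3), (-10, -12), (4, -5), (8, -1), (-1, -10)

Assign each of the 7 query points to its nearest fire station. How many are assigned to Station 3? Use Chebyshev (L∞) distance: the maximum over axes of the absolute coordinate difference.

1

(0, -5) — d to each: Station 1:17, Station 2:9, Station 3:15, Station 4:5 → nearest is Station 4
(6, 8) — d to each: Station 1:6, Station 2:4, Station 3:2, Station 4:18 → nearest is Station 3
(4, 3) — d to each: Station 1:9, Station 2:1, Station 3:7, Station 4:13 → nearest is Station 2
(-10, -12) — d to each: Station 1:24, Station 2:16, Station 3:22, Station 4:13 → nearest is Station 4
(4, -5) — d to each: Station 1:17, Station 2:9, Station 3:15, Station 4:5 → nearest is Station 4
(8, -1) — d to each: Station 1:13, Station 2:5, Station 3:11, Station 4:9 → nearest is Station 2
(-1, -10) — d to each: Station 1:22, Station 2:14, Station 3:20, Station 4:4 → nearest is Station 4
1 of the 7 points has Station 3 as nearest.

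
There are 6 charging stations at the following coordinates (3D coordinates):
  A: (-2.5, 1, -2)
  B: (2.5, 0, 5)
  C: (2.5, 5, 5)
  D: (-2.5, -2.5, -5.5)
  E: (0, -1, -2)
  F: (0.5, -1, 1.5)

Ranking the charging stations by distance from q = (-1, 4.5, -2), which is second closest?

Since √ is increasing, it suffices to compare squared distances:
|qA|² = (-1−(-2.5))² + (4.5−1)² + (-2−(-2))² = 2.25 + 12.25 + 0 = 14.5
|qB|² = (-1−2.5)² + (4.5−0)² + (-2−5)² = 12.25 + 20.25 + 49 = 81.5
|qC|² = (-1−2.5)² + (4.5−5)² + (-2−5)² = 12.25 + 0.25 + 49 = 61.5
|qD|² = (-1−(-2.5))² + (4.5−(-2.5))² + (-2−(-5.5))² = 2.25 + 49 + 12.25 = 63.5
|qE|² = (-1−0)² + (4.5−(-1))² + (-2−(-2))² = 1 + 30.25 + 0 = 31.25
|qF|² = (-1−0.5)² + (4.5−(-1))² + (-2−1.5)² = 2.25 + 30.25 + 12.25 = 44.75
Sorted ascending: A, E, F, … — the second-nearest is E.

E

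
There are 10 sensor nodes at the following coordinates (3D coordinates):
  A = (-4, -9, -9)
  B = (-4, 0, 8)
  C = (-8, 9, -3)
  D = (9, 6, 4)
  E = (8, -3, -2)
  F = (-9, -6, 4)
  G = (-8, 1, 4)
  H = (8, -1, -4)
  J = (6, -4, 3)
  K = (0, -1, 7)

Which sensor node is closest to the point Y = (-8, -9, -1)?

Since √ is increasing, it suffices to compare squared distances:
|YA|² = 16 + 0 + 64 = 80
|YB|² = 16 + 81 + 81 = 178
|YC|² = 0 + 324 + 4 = 328
|YD|² = 289 + 225 + 25 = 539
|YE|² = 256 + 36 + 1 = 293
|YF|² = 1 + 9 + 25 = 35
|YG|² = 0 + 100 + 25 = 125
|YH|² = 256 + 64 + 9 = 329
|YJ|² = 196 + 25 + 16 = 237
|YK|² = 64 + 64 + 64 = 192
Minimum is at F.

F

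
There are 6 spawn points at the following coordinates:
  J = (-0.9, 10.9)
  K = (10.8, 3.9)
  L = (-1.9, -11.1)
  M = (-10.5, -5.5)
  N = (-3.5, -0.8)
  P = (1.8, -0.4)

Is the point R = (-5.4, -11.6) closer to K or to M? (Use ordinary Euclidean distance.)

Compare squared distances:
|RK|² = (-5.4−10.8)² + (-11.6−3.9)² = 262.44 + 240.25 = 502.69
|RM|² = (-5.4−(-10.5))² + (-11.6−(-5.5))² = 26.01 + 37.21 = 63.22
502.69 > 63.22, so M is closer.

M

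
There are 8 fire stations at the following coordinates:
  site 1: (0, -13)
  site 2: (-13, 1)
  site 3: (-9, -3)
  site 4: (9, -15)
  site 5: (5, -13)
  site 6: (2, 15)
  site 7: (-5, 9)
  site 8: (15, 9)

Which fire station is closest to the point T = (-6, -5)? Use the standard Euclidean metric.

site 3

Squared Euclidean distances:
d²(T, site 1) = 36 + 64 = 100
d²(T, site 2) = 49 + 36 = 85
d²(T, site 3) = 9 + 4 = 13
d²(T, site 4) = 225 + 100 = 325
d²(T, site 5) = 121 + 64 = 185
d²(T, site 6) = 64 + 400 = 464
d²(T, site 7) = 1 + 196 = 197
d²(T, site 8) = 441 + 196 = 637
The smallest is to site 3, so T lies in the Voronoi region of site 3.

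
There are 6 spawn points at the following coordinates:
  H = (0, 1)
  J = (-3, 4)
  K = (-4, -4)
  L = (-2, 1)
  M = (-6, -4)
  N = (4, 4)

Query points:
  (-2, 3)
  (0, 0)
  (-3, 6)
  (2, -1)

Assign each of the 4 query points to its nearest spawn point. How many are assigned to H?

2

(-2, 3) — d² to each: H:8, J:2, K:53, L:4, M:65, N:37 → nearest is J
(0, 0) — d² to each: H:1, J:25, K:32, L:5, M:52, N:32 → nearest is H
(-3, 6) — d² to each: H:34, J:4, K:101, L:26, M:109, N:53 → nearest is J
(2, -1) — d² to each: H:8, J:50, K:45, L:20, M:73, N:29 → nearest is H
2 of the 4 points have H as nearest.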